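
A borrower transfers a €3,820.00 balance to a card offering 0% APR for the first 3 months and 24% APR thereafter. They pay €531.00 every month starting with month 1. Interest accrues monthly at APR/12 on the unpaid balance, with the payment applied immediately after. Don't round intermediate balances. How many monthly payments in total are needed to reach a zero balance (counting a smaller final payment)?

8 payments

Promo months 1–3 at r₀ = 0%/12 = 0; months 4+ at r₁ = 24%/12 = 0.02.
After month 3 (no interest yet): B = €3,820.00 − 3·€531.00 = €2,227.00.
Then at r₁ with €531.00/mo: n₂ = −ln(1 − r₁·B/P)/ln(1+r₁) ≈ 4.42 → 5 more payments.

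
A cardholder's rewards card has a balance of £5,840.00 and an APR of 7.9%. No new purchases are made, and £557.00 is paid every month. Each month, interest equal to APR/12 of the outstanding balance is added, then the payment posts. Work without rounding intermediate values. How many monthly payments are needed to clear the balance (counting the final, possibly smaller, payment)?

Monthly rate r = 7.9%/12 = 0.658333% = 0.00658333.
Recurrence: B ← B·(1+r) − £557.00.
Month 1: interest £38.45; balance after payment £5,321.45.
Month 2: interest £35.03; balance after payment £4,799.48.
Closed form: n = −ln(1 − rB₀/P)/ln(1+r) = −ln(0.93098)/ln(1.00658) ≈ 10.900, so the balance reaches zero during payment 11.

11 payments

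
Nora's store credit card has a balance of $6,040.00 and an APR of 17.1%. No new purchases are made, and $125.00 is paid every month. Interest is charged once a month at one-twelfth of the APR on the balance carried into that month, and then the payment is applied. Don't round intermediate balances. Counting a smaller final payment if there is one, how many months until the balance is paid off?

83 payments

Monthly rate r = 17.1%/12 = 1.425% = 0.01425.
Recurrence: B ← B·(1+r) − $125.00.
Month 1: interest $86.07; balance after payment $6,001.07.
Month 2: interest $85.52; balance after payment $5,961.59.
Closed form: n = −ln(1 − rB₀/P)/ln(1+r) = −ln(0.31144)/ln(1.01425) ≈ 82.445, so the balance reaches zero during payment 83.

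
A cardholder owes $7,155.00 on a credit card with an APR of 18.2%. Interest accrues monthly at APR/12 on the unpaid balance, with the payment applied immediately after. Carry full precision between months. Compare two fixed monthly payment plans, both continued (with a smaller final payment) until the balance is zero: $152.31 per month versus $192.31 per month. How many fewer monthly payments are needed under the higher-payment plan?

Monthly rate r = 18.2%/12 = 1.51667% = 0.0151667.
At $152.31/mo: n = ⌈−ln(1 − rB₀/P)/ln(1+r)⌉ = 83 payments (last $122.87); total interest = total paid − $7,155.00 = $5,457.29.
At $192.31/mo: 56 payments (last $36.77); total interest $3,458.82.
Payments saved = 83 − 56 = 27.

27 fewer payments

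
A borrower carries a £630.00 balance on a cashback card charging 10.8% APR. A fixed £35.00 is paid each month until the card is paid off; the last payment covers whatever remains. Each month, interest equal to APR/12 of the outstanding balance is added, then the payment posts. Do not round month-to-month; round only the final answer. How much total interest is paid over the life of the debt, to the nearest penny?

Monthly rate r = 10.8%/12 = 0.9% = 0.009.
Payoff takes n = ⌈−ln(1 − rB₀/P)/ln(1+r)⌉ = ⌈19.726⌉ = 20 payments; the last is £25.43.
Total paid = 19·£35.00 + £25.43 = £690.43.
Total interest = total paid − principal = £690.43 − £630.00 = £60.43.

£60.43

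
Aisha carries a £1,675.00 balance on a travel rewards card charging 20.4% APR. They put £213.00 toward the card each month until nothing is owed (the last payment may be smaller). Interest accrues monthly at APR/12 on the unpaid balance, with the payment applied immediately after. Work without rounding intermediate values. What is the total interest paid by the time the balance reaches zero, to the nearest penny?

Monthly rate r = 20.4%/12 = 1.7% = 0.017.
Payoff takes n = ⌈−ln(1 − rB₀/P)/ln(1+r)⌉ = ⌈8.513⌉ = 9 payments; the last is £109.75.
Total paid = 8·£213.00 + £109.75 = £1,813.75.
Total interest = total paid − principal = £1,813.75 − £1,675.00 = £138.75.

£138.75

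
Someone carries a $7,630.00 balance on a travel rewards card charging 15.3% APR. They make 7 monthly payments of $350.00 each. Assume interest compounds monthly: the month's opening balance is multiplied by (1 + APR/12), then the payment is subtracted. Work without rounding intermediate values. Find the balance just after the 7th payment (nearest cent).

Monthly rate r = 15.3%/12 = 1.275% = 0.01275.
Each month: B ← B·(1+r) − $350.00.
Month 1: interest $97.28; balance after payment $7,377.28.
Month 2: interest $94.06; balance after payment $7,121.34.
Month 3: interest $90.80; balance after payment $6,862.14.
Month 4: interest $87.49; balance after payment $6,599.63.
Month 5: interest $84.15; balance after payment $6,333.78.
Month 6: interest $80.76; balance after payment $6,064.53.
Month 7: interest $77.32; balance after payment $5,791.86.

$5,791.86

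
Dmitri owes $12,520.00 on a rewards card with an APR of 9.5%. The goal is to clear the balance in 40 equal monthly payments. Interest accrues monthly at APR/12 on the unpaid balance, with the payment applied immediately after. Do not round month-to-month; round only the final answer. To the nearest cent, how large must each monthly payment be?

$366.40

Monthly rate r = 9.5%/12 = 0.791667% = 0.00791667.
Level-payment amortization: P = B₀·r / (1 − (1+r)^(−n)) = 12520.00·0.00791667 / (1 − 1.00792^(−40)).
Denominator 1 − (1+r)^(−40) = 0.270517406.
P = 99.1167 / 0.270517406 ≈ 366.40.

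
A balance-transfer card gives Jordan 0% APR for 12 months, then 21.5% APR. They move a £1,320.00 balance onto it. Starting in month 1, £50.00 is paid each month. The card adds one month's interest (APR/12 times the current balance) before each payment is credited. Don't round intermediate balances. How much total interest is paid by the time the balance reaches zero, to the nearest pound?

Promo months 1–12 at r₀ = 0%/12 = 0; months 13+ at r₁ = 21.5%/12 = 0.0179167.
After month 12 (no interest yet): B = £1,320.00 − 12·£50.00 = £720.00.
Then at r₁ with £50.00/mo: n₂ = −ln(1 − r₁·B/P)/ln(1+r₁) ≈ 16.80 → 17 more payments.
Total paid = 28·£50.00 + £40.27 = £1,440.27; interest = £1,440.27 − £1,320.00 = £120.27.

£120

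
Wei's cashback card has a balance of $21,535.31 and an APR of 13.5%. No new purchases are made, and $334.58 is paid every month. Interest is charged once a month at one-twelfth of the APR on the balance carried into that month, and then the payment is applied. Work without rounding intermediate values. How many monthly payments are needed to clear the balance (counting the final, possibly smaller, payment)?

Monthly rate r = 13.5%/12 = 1.125% = 0.01125.
Recurrence: B ← B·(1+r) − $334.58.
Month 1: interest $242.27; balance after payment $21,443.00.
Month 2: interest $241.23; balance after payment $21,349.66.
Closed form: n = −ln(1 − rB₀/P)/ln(1+r) = −ln(0.27589)/ln(1.01125) ≈ 115.109, so the balance reaches zero during payment 116.

116 months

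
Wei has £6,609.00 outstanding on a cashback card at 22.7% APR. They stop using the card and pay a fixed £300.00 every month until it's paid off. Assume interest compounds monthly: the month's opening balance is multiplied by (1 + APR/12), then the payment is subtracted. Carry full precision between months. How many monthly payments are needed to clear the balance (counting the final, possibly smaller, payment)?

Monthly rate r = 22.7%/12 = 1.89167% = 0.0189167.
Recurrence: B ← B·(1+r) − £300.00.
Month 1: interest £125.02; balance after payment £6,434.02.
Month 2: interest £121.71; balance after payment £6,255.73.
Closed form: n = −ln(1 − rB₀/P)/ln(1+r) = −ln(0.58327)/ln(1.01892) ≈ 28.768, so the balance reaches zero during payment 29.

29 months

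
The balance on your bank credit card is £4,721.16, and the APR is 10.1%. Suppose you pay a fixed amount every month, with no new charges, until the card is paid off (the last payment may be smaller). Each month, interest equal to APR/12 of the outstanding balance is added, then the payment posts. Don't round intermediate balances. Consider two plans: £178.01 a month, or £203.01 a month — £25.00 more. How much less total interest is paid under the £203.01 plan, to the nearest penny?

£88.97

Monthly rate r = 10.1%/12 = 0.841667% = 0.00841667.
At £178.01/mo: n = ⌈−ln(1 − rB₀/P)/ln(1+r)⌉ = 31 payments (last £24.77); total interest = total paid − £4,721.16 = £643.91.
At £203.01/mo: 26 payments (last £200.85); total interest £554.94.
Interest saved = £643.91 − £554.94 = £88.97.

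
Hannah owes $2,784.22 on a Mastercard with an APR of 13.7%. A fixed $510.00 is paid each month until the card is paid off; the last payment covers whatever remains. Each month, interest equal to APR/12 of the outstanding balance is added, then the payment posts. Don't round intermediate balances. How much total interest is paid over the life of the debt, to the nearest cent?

Monthly rate r = 13.7%/12 = 1.14167% = 0.0114167.
Payoff takes n = ⌈−ln(1 − rB₀/P)/ln(1+r)⌉ = ⌈5.669⌉ = 6 payments; the last is $341.79.
Total paid = 5·$510.00 + $341.79 = $2,891.79.
Total interest = total paid − principal = $2,891.79 − $2,784.22 = $107.57.

$107.57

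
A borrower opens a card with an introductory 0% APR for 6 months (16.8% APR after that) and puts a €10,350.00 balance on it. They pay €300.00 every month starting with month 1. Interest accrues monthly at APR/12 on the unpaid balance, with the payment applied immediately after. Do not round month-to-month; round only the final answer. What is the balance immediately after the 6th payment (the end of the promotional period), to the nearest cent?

Promo months 1–6 at r₀ = 0%/12 = 0; months 7+ at r₁ = 16.8%/12 = 0.014.
After month 6 (no interest yet): B = €10,350.00 − 6·€300.00 = €8,550.00.

€8,550.00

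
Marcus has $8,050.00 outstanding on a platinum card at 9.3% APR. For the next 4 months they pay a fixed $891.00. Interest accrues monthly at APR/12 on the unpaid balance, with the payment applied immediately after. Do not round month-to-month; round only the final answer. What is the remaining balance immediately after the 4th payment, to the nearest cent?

$4,696.82

Monthly rate r = 9.3%/12 = 0.775% = 0.00775.
Each month: B ← B·(1+r) − $891.00.
Month 1: interest $62.39; balance after payment $7,221.39.
Month 2: interest $55.97; balance after payment $6,386.35.
Month 3: interest $49.49; balance after payment $5,544.85.
Month 4: interest $42.97; balance after payment $4,696.82.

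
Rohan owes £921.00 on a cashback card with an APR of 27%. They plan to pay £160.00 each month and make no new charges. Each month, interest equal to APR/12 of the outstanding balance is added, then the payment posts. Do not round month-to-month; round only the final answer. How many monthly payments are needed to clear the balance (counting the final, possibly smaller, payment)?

Monthly rate r = 27%/12 = 2.25% = 0.0225.
Recurrence: B ← B·(1+r) − £160.00.
Month 1: interest £20.72; balance after payment £781.72.
Month 2: interest £17.59; balance after payment £639.31.
Closed form: n = −ln(1 − rB₀/P)/ln(1+r) = −ln(0.87048)/ln(1.0225) ≈ 6.234, so the balance reaches zero during payment 7.

7 payments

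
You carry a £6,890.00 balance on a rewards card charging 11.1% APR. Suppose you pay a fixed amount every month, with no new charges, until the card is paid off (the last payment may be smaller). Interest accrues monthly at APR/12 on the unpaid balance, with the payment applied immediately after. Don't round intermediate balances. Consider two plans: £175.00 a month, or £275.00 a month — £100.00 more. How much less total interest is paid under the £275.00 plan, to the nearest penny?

£732.48

Monthly rate r = 11.1%/12 = 0.925% = 0.00925.
At £175.00/mo: n = ⌈−ln(1 − rB₀/P)/ln(1+r)⌉ = 50 payments (last £32.09); total interest = total paid − £6,890.00 = £1,717.09.
At £275.00/mo: 29 payments (last £174.61); total interest £984.61.
Interest saved = £1,717.09 − £984.61 = £732.48.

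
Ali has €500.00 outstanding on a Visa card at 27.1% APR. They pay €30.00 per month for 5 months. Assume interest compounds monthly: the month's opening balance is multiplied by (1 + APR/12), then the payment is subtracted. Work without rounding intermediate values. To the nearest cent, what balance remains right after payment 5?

Monthly rate r = 27.1%/12 = 2.25833% = 0.0225833.
Each month: B ← B·(1+r) − €30.00.
Month 1: interest €11.29; balance after payment €481.29.
Month 2: interest €10.87; balance after payment €462.16.
Month 3: interest €10.44; balance after payment €442.60.
Month 4: interest €10.00; balance after payment €422.59.
Month 5: interest €9.54; balance after payment €402.14.

€402.14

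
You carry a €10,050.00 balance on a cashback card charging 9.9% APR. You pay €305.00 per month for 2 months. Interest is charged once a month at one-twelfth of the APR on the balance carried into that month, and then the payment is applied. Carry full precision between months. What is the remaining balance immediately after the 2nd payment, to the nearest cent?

€9,603.99

Monthly rate r = 9.9%/12 = 0.825% = 0.00825.
Each month: B ← B·(1+r) − €305.00.
Month 1: interest €82.91; balance after payment €9,827.91.
Month 2: interest €81.08; balance after payment €9,603.99.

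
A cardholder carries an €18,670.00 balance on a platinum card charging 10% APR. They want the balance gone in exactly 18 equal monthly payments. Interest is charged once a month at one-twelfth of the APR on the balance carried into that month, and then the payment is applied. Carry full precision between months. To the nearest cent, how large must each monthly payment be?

€1,121.27

Monthly rate r = 10%/12 = 0.833333% = 0.00833333.
Level-payment amortization: P = B₀·r / (1 − (1+r)^(−n)) = 18670.00·0.00833333 / (1 − 1.00833^(−18)).
Denominator 1 − (1+r)^(−18) = 0.138756885.
P = 155.583 / 0.138756885 ≈ 1121.27.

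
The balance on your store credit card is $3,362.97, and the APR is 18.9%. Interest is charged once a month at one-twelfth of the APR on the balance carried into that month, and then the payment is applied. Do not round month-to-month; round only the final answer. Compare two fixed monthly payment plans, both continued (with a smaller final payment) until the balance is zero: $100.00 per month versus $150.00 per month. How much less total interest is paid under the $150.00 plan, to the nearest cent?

Monthly rate r = 18.9%/12 = 1.575% = 0.01575.
At $100.00/mo: n = ⌈−ln(1 − rB₀/P)/ln(1+r)⌉ = 49 payments (last $27.08); total interest = total paid − $3,362.97 = $1,464.11.
At $150.00/mo: 28 payments (last $131.11); total interest $818.14.
Interest saved = $1,464.11 − $818.14 = $645.97.

$645.97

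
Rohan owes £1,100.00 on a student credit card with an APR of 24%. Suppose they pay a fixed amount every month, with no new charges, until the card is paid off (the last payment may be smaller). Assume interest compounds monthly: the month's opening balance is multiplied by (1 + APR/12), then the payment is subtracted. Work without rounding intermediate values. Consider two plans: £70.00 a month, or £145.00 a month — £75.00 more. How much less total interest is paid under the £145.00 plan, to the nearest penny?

£128.55

Monthly rate r = 24%/12 = 2% = 0.02.
At £70.00/mo: n = ⌈−ln(1 − rB₀/P)/ln(1+r)⌉ = 20 payments (last £3.73); total interest = total paid − £1,100.00 = £233.73.
At £145.00/mo: 9 payments (last £45.18); total interest £105.18.
Interest saved = £233.73 − £105.18 = £128.55.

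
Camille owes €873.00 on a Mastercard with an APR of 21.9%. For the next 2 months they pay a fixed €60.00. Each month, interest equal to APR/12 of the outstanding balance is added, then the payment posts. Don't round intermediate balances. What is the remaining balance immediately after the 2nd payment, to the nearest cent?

Monthly rate r = 21.9%/12 = 1.825% = 0.01825.
Each month: B ← B·(1+r) − €60.00.
Month 1: interest €15.93; balance after payment €828.93.
Month 2: interest €15.13; balance after payment €784.06.

€784.06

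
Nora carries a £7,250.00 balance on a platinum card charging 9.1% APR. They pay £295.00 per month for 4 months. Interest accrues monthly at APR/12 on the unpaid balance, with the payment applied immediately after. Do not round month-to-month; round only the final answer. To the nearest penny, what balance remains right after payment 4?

Monthly rate r = 9.1%/12 = 0.758333% = 0.00758333.
Each month: B ← B·(1+r) − £295.00.
Month 1: interest £54.98; balance after payment £7,009.98.
Month 2: interest £53.16; balance after payment £6,768.14.
Month 3: interest £51.33; balance after payment £6,524.46.
Month 4: interest £49.48; balance after payment £6,278.94.

£6,278.94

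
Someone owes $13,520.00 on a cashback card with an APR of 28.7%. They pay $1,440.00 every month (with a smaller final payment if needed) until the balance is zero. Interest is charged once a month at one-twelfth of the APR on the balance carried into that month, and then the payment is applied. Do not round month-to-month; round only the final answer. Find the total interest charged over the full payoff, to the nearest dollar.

Monthly rate r = 28.7%/12 = 2.39167% = 0.0239167.
Payoff takes n = ⌈−ln(1 − rB₀/P)/ln(1+r)⌉ = ⌈10.760⌉ = 11 payments; the last is $1,097.43.
Total paid = 10·$1,440.00 + $1,097.43 = $15,497.43.
Total interest = total paid − principal = $15,497.43 − $13,520.00 = $1,977.43.

$1,977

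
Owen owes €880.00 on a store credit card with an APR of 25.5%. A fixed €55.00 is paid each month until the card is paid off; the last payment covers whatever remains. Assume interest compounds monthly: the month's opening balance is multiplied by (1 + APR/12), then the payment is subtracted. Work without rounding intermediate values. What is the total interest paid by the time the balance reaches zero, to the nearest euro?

Monthly rate r = 25.5%/12 = 2.125% = 0.02125.
Payoff takes n = ⌈−ln(1 − rB₀/P)/ln(1+r)⌉ = ⌈19.761⌉ = 20 payments; the last is €41.94.
Total paid = 19·€55.00 + €41.94 = €1,086.94.
Total interest = total paid − principal = €1,086.94 − €880.00 = €206.94.

€207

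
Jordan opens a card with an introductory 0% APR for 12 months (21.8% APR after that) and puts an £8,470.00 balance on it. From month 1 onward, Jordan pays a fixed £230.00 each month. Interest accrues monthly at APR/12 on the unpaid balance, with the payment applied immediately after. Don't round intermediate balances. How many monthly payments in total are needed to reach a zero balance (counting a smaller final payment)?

Promo months 1–12 at r₀ = 0%/12 = 0; months 13+ at r₁ = 21.8%/12 = 0.0181667.
After month 12 (no interest yet): B = £8,470.00 − 12·£230.00 = £5,710.00.
Then at r₁ with £230.00/mo: n₂ = −ln(1 − r₁·B/P)/ln(1+r₁) ≈ 33.31 → 34 more payments.

46 payments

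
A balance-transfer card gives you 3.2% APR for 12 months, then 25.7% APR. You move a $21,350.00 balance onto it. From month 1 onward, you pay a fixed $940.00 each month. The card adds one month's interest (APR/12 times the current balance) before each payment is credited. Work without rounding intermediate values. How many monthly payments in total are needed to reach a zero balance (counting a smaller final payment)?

26 payments

Promo months 1–12 at r₀ = 3.2%/12 = 0.00266667; months 13+ at r₁ = 25.7%/12 = 0.0214167.
After month 12: iterate B ← B·(1+r₀) − $940.00 for 12 months → $10,596.39.
Then at r₁ with $940.00/mo: n₂ = −ln(1 − r₁·B/P)/ln(1+r₁) ≈ 13.04 → 14 more payments.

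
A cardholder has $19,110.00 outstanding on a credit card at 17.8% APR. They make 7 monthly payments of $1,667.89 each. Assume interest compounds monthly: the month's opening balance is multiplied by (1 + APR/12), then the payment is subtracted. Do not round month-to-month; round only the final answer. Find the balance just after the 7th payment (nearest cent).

$8,976.96

Monthly rate r = 17.8%/12 = 1.48333% = 0.0148333.
Each month: B ← B·(1+r) − $1,667.89.
Month 1: interest $283.47; balance after payment $17,725.58.
Month 2: interest $262.93; balance after payment $16,320.61.
Month 3: interest $242.09; balance after payment $14,894.81.
Month 4: interest $220.94; balance after payment $13,447.86.
Month 5: interest $199.48; balance after payment $11,979.45.
Month 6: interest $177.70; balance after payment $10,489.26.
Month 7: interest $155.59; balance after payment $8,976.96.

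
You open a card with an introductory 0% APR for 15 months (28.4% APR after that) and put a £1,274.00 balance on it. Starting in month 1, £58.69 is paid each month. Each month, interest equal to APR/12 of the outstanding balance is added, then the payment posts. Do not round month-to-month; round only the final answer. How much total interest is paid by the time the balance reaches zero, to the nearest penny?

£40.22

Promo months 1–15 at r₀ = 0%/12 = 0; months 16+ at r₁ = 28.4%/12 = 0.0236667.
After month 15 (no interest yet): B = £1,274.00 − 15·£58.69 = £393.65.
Then at r₁ with £58.69/mo: n₂ = −ln(1 − r₁·B/P)/ln(1+r₁) ≈ 7.39 → 8 more payments.
Total paid = 22·£58.69 + £23.04 = £1,314.22; interest = £1,314.22 − £1,274.00 = £40.22.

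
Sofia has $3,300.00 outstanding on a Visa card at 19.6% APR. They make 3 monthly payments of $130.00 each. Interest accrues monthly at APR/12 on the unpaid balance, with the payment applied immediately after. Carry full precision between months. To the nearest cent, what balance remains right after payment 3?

$3,067.95

Monthly rate r = 19.6%/12 = 1.63333% = 0.0163333.
Each month: B ← B·(1+r) − $130.00.
Month 1: interest $53.90; balance after payment $3,223.90.
Month 2: interest $52.66; balance after payment $3,146.56.
Month 3: interest $51.39; balance after payment $3,067.95.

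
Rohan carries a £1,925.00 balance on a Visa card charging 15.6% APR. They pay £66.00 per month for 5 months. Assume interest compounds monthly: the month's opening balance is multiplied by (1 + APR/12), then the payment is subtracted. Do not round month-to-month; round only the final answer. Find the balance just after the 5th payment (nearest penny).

Monthly rate r = 15.6%/12 = 1.3% = 0.013.
Each month: B ← B·(1+r) − £66.00.
Month 1: interest £25.02; balance after payment £1,884.03.
Month 2: interest £24.49; balance after payment £1,842.52.
Month 3: interest £23.95; balance after payment £1,800.47.
Month 4: interest £23.41; balance after payment £1,757.88.
Month 5: interest £22.85; balance after payment £1,714.73.

£1,714.73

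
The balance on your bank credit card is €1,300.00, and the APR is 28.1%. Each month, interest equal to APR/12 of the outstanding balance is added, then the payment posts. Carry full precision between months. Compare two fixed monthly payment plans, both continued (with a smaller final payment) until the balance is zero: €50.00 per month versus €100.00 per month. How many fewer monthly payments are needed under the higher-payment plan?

Monthly rate r = 28.1%/12 = 2.34167% = 0.0234167.
At €50.00/mo: n = ⌈−ln(1 − rB₀/P)/ln(1+r)⌉ = 41 payments (last €27.69); total interest = total paid − €1,300.00 = €727.69.
At €100.00/mo: 16 payments (last €68.53); total interest €268.53.
Payments saved = 41 − 16 = 25.

25 fewer payments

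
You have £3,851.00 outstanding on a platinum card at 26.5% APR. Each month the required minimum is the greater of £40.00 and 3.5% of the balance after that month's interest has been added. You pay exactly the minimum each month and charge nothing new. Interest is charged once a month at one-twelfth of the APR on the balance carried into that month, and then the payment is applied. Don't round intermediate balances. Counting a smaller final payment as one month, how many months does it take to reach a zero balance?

Monthly rate r = 26.5%/12 = 2.20833% = 0.0220833.
While 3.5% of the post-interest balance exceeds £40.00, each month B ← (B·(1+r))·(1 − 0.035), i.e. B shrinks by the factor (1+r)·0.965 = 0.98631.
This holds for months 1–90. Entering month 91 the balance is £1,113.78; 3.5% of the post-interest balance is now below £40.00, so the flat £40.00 minimum applies from here.
From month 91 a fixed £40.00 at rate r clears £1,113.78 in 44 more payments. Total: 90 + 44 = 134 months.

134 months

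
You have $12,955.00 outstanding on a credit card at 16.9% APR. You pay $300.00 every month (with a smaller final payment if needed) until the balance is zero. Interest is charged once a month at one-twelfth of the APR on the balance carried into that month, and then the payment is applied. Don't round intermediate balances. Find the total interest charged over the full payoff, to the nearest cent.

Monthly rate r = 16.9%/12 = 1.40833% = 0.0140833.
Payoff takes n = ⌈−ln(1 − rB₀/P)/ln(1+r)⌉ = ⌈66.994⌉ = 67 payments; the last is $298.18.
Total paid = 66·$300.00 + $298.18 = $20,098.18.
Total interest = total paid − principal = $20,098.18 − $12,955.00 = $7,143.18.

$7,143.18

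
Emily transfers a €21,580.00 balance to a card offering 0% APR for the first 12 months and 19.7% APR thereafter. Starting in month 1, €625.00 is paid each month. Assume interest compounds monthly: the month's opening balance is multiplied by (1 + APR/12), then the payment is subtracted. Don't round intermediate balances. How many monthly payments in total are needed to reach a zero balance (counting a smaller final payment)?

Promo months 1–12 at r₀ = 0%/12 = 0; months 13+ at r₁ = 19.7%/12 = 0.0164167.
After month 12 (no interest yet): B = €21,580.00 − 12·€625.00 = €14,080.00.
Then at r₁ with €625.00/mo: n₂ = −ln(1 − r₁·B/P)/ln(1+r₁) ≈ 28.36 → 29 more payments.

41 payments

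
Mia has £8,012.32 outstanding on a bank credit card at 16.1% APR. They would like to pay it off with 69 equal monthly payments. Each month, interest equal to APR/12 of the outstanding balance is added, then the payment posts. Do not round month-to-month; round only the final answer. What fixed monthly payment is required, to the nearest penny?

Monthly rate r = 16.1%/12 = 1.34167% = 0.0134167.
Level-payment amortization: P = B₀·r / (1 − (1+r)^(−n)) = 8012.32·0.0134167 / (1 − 1.01342^(−69)).
Denominator 1 − (1+r)^(−69) = 0.601319428.
P = 107.499 / 0.601319428 ≈ 178.77.

£178.77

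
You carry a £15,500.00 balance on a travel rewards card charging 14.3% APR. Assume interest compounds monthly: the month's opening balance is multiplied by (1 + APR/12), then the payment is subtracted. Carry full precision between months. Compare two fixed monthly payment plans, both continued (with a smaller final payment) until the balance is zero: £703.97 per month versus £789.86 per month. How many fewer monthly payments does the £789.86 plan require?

Monthly rate r = 14.3%/12 = 1.19167% = 0.0119167.
At £703.97/mo: n = ⌈−ln(1 − rB₀/P)/ln(1+r)⌉ = 26 payments (last £486.53); total interest = total paid − £15,500.00 = £2,585.78.
At £789.86/mo: 23 payments (last £385.20); total interest £2,262.12.
Payments saved = 26 − 23 = 3.

3 fewer payments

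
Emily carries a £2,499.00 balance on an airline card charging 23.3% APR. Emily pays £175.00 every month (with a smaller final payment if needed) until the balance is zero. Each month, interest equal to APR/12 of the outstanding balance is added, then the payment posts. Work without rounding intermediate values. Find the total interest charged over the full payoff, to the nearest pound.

Monthly rate r = 23.3%/12 = 1.94167% = 0.0194167.
Payoff takes n = ⌈−ln(1 − rB₀/P)/ln(1+r)⌉ = ⌈16.886⌉ = 17 payments; the last is £155.15.
Total paid = 16·£175.00 + £155.15 = £2,955.15.
Total interest = total paid − principal = £2,955.15 − £2,499.00 = £456.15.

£456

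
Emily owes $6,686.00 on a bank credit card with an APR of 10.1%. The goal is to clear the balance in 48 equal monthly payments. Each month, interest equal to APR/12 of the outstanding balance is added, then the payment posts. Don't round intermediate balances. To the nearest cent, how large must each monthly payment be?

$169.90

Monthly rate r = 10.1%/12 = 0.841667% = 0.00841667.
Level-payment amortization: P = B₀·r / (1 − (1+r)^(−n)) = 6686.00·0.00841667 / (1 − 1.00842^(−48)).
Denominator 1 − (1+r)^(−48) = 0.331226147.
P = 56.2738 / 0.331226147 ≈ 169.90.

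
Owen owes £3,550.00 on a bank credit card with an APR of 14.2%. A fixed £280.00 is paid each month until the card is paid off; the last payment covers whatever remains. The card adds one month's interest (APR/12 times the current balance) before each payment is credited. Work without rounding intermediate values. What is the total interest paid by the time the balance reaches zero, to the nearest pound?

Monthly rate r = 14.2%/12 = 1.18333% = 0.0118333.
Payoff takes n = ⌈−ln(1 − rB₀/P)/ln(1+r)⌉ = ⌈13.818⌉ = 14 payments; the last is £229.30.
Total paid = 13·£280.00 + £229.30 = £3,869.30.
Total interest = total paid − principal = £3,869.30 − £3,550.00 = £319.30.

£319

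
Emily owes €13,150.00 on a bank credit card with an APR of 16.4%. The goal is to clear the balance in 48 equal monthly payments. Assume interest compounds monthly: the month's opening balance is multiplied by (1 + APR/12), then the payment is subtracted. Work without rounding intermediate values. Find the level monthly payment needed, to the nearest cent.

€375.37

Monthly rate r = 16.4%/12 = 1.36667% = 0.0136667.
Level-payment amortization: P = B₀·r / (1 − (1+r)^(−n)) = 13150.00·0.0136667 / (1 − 1.01367^(−48)).
Denominator 1 − (1+r)^(−48) = 0.478766813.
P = 179.717 / 0.478766813 ≈ 375.37.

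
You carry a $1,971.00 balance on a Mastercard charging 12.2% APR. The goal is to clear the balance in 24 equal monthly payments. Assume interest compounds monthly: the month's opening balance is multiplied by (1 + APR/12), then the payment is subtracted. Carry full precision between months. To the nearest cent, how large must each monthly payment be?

$92.97

Monthly rate r = 12.2%/12 = 1.01667% = 0.0101667.
Level-payment amortization: P = B₀·r / (1 − (1+r)^(−n)) = 1971.00·0.0101667 / (1 − 1.01017^(−24)).
Denominator 1 − (1+r)^(−24) = 0.215546522.
P = 20.0385 / 0.215546522 ≈ 92.97.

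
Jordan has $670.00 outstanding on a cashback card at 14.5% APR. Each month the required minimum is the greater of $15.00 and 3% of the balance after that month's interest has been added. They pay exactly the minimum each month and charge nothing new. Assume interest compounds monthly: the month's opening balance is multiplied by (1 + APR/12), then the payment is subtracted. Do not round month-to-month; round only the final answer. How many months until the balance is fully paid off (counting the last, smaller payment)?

Monthly rate r = 14.5%/12 = 1.20833% = 0.0120833.
While 3% of the post-interest balance exceeds $15.00, each month B ← (B·(1+r))·(1 − 0.03), i.e. B shrinks by the factor (1+r)·0.97 = 0.98172.
This holds for months 1–17. Entering month 18 the balance is $489.63; 3% of the post-interest balance is now below $15.00, so the flat $15.00 minimum applies from here.
From month 18 a fixed $15.00 at rate r clears $489.63 in 42 more payments. Total: 17 + 42 = 59 months.

59 months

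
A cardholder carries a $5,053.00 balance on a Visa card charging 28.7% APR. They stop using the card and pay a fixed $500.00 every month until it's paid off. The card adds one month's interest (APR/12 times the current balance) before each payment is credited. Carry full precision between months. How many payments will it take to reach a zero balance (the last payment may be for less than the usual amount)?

12 payments

Monthly rate r = 28.7%/12 = 2.39167% = 0.0239167.
Recurrence: B ← B·(1+r) − $500.00.
Month 1: interest $120.85; balance after payment $4,673.85.
Month 2: interest $111.78; balance after payment $4,285.63.
Closed form: n = −ln(1 − rB₀/P)/ln(1+r) = −ln(0.7583)/ln(1.02392) ≈ 11.706, so the balance reaches zero during payment 12.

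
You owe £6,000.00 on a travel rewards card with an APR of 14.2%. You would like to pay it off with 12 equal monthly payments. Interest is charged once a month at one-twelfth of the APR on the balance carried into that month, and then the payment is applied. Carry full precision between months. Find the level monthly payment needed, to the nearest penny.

Monthly rate r = 14.2%/12 = 1.18333% = 0.0118333.
Level-payment amortization: P = B₀·r / (1 − (1+r)^(−n)) = 6000.00·0.0118333 / (1 − 1.01183^(−12)).
Denominator 1 − (1+r)^(−12) = 0.131655196.
P = 71 / 0.131655196 ≈ 539.29.

£539.29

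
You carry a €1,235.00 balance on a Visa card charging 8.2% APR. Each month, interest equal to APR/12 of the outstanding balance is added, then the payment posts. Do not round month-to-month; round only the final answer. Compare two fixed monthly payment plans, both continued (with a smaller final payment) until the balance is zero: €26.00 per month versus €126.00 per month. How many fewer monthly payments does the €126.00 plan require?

Monthly rate r = 8.2%/12 = 0.683333% = 0.00683333.
At €26.00/mo: n = ⌈−ln(1 − rB₀/P)/ln(1+r)⌉ = 58 payments (last €16.25); total interest = total paid − €1,235.00 = €263.25.
At €126.00/mo: 11 payments (last €22.73); total interest €47.73.
Payments saved = 58 − 11 = 47.

47 fewer payments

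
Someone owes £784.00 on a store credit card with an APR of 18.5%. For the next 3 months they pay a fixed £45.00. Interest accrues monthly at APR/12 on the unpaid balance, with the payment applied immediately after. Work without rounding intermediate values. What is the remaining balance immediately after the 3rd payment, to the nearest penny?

Monthly rate r = 18.5%/12 = 1.54167% = 0.0154167.
Each month: B ← B·(1+r) − £45.00.
Month 1: interest £12.09; balance after payment £751.09.
Month 2: interest £11.58; balance after payment £717.67.
Month 3: interest £11.06; balance after payment £683.73.

£683.73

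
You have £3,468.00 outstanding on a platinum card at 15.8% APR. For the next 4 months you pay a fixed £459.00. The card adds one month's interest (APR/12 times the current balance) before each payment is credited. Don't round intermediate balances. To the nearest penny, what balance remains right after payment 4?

Monthly rate r = 15.8%/12 = 1.31667% = 0.0131667.
Each month: B ← B·(1+r) − £459.00.
Month 1: interest £45.66; balance after payment £3,054.66.
Month 2: interest £40.22; balance after payment £2,635.88.
Month 3: interest £34.71; balance after payment £2,211.59.
Month 4: interest £29.12; balance after payment £1,781.71.

£1,781.71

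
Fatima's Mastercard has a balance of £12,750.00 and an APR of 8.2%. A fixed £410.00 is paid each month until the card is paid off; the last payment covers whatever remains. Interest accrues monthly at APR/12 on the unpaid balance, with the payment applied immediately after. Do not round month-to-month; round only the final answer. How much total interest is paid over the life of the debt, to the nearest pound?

Monthly rate r = 8.2%/12 = 0.683333% = 0.00683333.
Payoff takes n = ⌈−ln(1 − rB₀/P)/ln(1+r)⌉ = ⌈35.079⌉ = 36 payments; the last is £32.53.
Total paid = 35·£410.00 + £32.53 = £14,382.53.
Total interest = total paid − principal = £14,382.53 − £12,750.00 = £1,632.53.

£1,633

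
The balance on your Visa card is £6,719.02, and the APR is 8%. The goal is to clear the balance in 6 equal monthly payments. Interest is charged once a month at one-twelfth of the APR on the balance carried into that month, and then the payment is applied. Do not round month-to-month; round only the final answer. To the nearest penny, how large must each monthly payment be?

Monthly rate r = 8%/12 = 0.666667% = 0.00666667.
Level-payment amortization: P = B₀·r / (1 − (1+r)^(−n)) = 6719.02·0.00666667 / (1 − 1.00667^(−6)).
Denominator 1 − (1+r)^(−6) = 0.0390830136.
P = 44.7935 / 0.0390830136 ≈ 1146.11.

£1,146.11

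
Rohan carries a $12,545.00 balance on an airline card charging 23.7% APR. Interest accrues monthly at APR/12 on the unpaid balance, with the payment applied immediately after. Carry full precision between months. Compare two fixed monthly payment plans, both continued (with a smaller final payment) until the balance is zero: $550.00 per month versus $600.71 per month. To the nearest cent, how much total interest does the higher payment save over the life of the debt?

Monthly rate r = 23.7%/12 = 1.975% = 0.01975.
At $550.00/mo: n = ⌈−ln(1 − rB₀/P)/ln(1+r)⌉ = 31 payments (last $338.30); total interest = total paid − $12,545.00 = $4,293.30.
At $600.71/mo: 28 payments (last $115.91); total interest $3,790.08.
Interest saved = $4,293.30 − $3,790.08 = $503.22.

$503.22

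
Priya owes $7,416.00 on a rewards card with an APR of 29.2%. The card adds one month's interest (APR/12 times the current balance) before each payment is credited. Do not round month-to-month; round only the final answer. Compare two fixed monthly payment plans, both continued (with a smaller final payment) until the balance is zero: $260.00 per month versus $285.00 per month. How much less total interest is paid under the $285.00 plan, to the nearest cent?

$919.77

Monthly rate r = 29.2%/12 = 2.43333% = 0.0243333.
At $260.00/mo: n = ⌈−ln(1 − rB₀/P)/ln(1+r)⌉ = 50 payments (last $68.88); total interest = total paid − $7,416.00 = $5,392.88.
At $285.00/mo: 42 payments (last $204.11); total interest $4,473.11.
Interest saved = $5,392.88 − $4,473.11 = $919.77.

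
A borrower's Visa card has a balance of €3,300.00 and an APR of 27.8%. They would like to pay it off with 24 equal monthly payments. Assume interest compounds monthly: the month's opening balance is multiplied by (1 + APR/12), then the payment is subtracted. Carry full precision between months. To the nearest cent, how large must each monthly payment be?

Monthly rate r = 27.8%/12 = 2.31667% = 0.0231667.
Level-payment amortization: P = B₀·r / (1 − (1+r)^(−n)) = 3300.00·0.0231667 / (1 − 1.02317^(−24)).
Denominator 1 − (1+r)^(−24) = 0.422852514.
P = 76.45 / 0.422852514 ≈ 180.80.

€180.80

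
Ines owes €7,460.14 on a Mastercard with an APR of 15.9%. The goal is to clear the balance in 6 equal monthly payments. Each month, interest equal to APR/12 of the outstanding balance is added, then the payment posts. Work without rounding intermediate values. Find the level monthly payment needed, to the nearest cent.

€1,301.65

Monthly rate r = 15.9%/12 = 1.325% = 0.01325.
Level-payment amortization: P = B₀·r / (1 − (1+r)^(−n)) = 7460.14·0.01325 / (1 − 1.01325^(−6)).
Denominator 1 − (1+r)^(−6) = 0.0759396717.
P = 98.8469 / 0.0759396717 ≈ 1301.65.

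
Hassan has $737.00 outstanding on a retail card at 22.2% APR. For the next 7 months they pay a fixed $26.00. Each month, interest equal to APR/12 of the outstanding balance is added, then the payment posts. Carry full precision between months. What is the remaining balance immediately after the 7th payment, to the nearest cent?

Monthly rate r = 22.2%/12 = 1.85% = 0.0185.
Each month: B ← B·(1+r) − $26.00.
Month 1: interest $13.63; balance after payment $724.63.
Month 2: interest $13.41; balance after payment $712.04.
Month 3: interest $13.17; balance after payment $699.21.
Month 4: interest $12.94; balance after payment $686.15.
Month 5: interest $12.69; balance after payment $672.84.
Month 6: interest $12.45; balance after payment $659.29.
Month 7: interest $12.20; balance after payment $645.49.

$645.49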